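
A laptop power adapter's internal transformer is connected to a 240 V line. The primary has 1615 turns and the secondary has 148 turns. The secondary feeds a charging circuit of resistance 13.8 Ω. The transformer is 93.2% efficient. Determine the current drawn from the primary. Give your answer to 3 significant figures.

V_s = 240 × 148/1615 = 21.994 V.
I_s = V_s/R = 21.994/13.8 = 1.5938 A.
P_out = V_s I_s = 21.994 × 1.5938 = 35.053 W.
P_in = P_out/η = 35.053/0.932 = 37.610 W.
I_p = P_in/V_p = 37.610/240 = 0.157 A.

I_p ≈ 0.157 A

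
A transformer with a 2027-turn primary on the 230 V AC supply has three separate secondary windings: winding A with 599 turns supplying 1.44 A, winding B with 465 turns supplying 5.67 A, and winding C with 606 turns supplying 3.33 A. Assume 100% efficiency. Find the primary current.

V_A = 230 × 599/2027 = 67.967 V; V_B = 230 × 465/2027 = 52.763 V; V_C = 230 × 606/2027 = 68.762 V.
P_out = V_A I_A + V_B I_B + V_C I_C = 67.967×1.44 + 52.763×5.67 + 68.762×3.33 = 97.873 + 299.16 + 228.98 = 626.01 W.
Ideal ⇒ P_in = P_out, so I_p = P_out/V_p = 626.01/230 = 2.72 A.

I_p ≈ 2.72 A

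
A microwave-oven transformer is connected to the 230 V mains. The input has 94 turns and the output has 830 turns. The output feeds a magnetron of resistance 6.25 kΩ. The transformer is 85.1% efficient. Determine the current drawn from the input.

V_out = 230 × 830/94 = 2030.9 V.
I_out = V_out/R = 2030.9/6250 = 0.32494 A.
P_out = V_out I_out = 2030.9 × 0.32494 = 659.90 W.
P_in = P_out/η = 659.90/0.851 = 775.44 W.
I_in = P_in/V_in = 775.44/230 = 3.37 A.

I_in ≈ 3.37 A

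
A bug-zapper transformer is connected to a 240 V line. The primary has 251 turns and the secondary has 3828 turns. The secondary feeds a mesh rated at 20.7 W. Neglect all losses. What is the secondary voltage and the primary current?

V_s = V_p × N_s/N_p = 240 × 3828/251 = 3660.2 V.
I_s = P/V_s = 20.7/3660.2 = 0.0056554 A.
I_p = I_s × N_s/N_p = 0.0056554 × 3828/251 = 0.0862 A.

V_s ≈ 3660 V, I_p ≈ 0.0862 A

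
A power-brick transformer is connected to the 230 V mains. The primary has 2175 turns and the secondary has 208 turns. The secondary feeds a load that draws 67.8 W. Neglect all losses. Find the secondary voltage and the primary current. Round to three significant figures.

V_s ≈ 22.0 V, I_p ≈ 0.295 A

V_s = V_p × N_s/N_p = 230 × 208/2175 = 21.995 V.
I_s = P/V_s = 67.8/21.995 = 3.0825 A.
I_p = I_s × N_s/N_p = 3.0825 × 208/2175 = 0.295 A.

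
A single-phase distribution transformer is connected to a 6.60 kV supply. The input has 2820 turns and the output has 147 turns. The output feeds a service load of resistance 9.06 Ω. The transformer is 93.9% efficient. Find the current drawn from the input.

I_in ≈ 2.11 A

V_out = 6600 × 147/2820 = 344.04 V.
I_out = V_out/R = 344.04/9.06 = 37.974 A.
P_out = V_out I_out = 344.04 × 37.974 = 13065 W.
P_in = P_out/η = 13065/0.939 = 13913 W.
I_in = P_in/V_in = 13913/6600 = 2.11 A.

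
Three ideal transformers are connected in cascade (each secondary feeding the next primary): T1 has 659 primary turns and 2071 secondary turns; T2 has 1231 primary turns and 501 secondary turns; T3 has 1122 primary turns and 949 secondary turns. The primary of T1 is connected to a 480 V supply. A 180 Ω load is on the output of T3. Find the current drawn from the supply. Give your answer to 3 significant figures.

Secondary of T1: V = 480.00 × 2071/659 = 1508.5 V.
Secondary of T2: V = 1508.5 × 501/1231 = 613.93 V.
Secondary of T3: V = 613.93 × 949/1122 = 519.26 V.
I_load = 519.26/180 = 2.8848 A, so P_out = 519.26 × 2.8848 = 1498.0 W.
All ideal ⇒ P_in = P_out, so I_supply = 1498.0/480 = 3.12 A.

I_supply ≈ 3.12 A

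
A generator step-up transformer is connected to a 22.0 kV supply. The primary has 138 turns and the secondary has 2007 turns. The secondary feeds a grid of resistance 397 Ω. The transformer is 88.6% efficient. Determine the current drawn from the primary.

I_p ≈ 13200 A

V_s = 22000 × 2007/138 = 319960 V.
I_s = V_s/R = 319960/397 = 805.94 A.
P_out = V_s I_s = 319960 × 805.94 = 2.5786×10^8 W.
P_in = P_out/η = 2.5786×10^8/0.886 = 2.9104×10^8 W.
I_p = P_in/V_p = 2.9104×10^8/22000 = 13200 A.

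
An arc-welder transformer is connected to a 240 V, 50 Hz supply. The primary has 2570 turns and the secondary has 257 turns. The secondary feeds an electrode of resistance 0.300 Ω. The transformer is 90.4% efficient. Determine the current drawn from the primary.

I_p ≈ 8.85 A

V_s = 240 × 257/2570 = 24.000 V.
I_s = V_s/R = 24.000/0.300 = 80.000 A.
P_out = V_s I_s = 24.000 × 80.000 = 1920.0 W.
P_in = P_out/η = 1920.0/0.904 = 2123.9 W.
I_p = P_in/V_p = 2123.9/240 = 8.85 A.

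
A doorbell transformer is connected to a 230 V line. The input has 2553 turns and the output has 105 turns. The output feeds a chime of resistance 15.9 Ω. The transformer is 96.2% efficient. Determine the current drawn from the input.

V_out = 230 × 105/2553 = 9.4595 V.
I_out = V_out/R = 9.4595/15.9 = 0.59493 A.
P_out = V_out I_out = 9.4595 × 0.59493 = 5.6278 W.
P_in = P_out/η = 5.6278/0.962 = 5.8501 W.
I_in = P_in/V_in = 5.8501/230 = 0.0254 A.

I_in ≈ 0.0254 A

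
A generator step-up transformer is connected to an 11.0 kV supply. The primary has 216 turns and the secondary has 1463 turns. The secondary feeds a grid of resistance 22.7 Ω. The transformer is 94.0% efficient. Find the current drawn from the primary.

V_s = 11000 × 1463/216 = 74505 V.
I_s = V_s/R = 74505/22.7 = 3282.1 A.
P_out = V_s I_s = 74505 × 3282.1 = 2.4453×10^8 W.
P_in = P_out/η = 2.4453×10^8/0.940 = 2.6014×10^8 W.
I_p = P_in/V_p = 2.6014×10^8/11000 = 23600 A.

I_p ≈ 23600 A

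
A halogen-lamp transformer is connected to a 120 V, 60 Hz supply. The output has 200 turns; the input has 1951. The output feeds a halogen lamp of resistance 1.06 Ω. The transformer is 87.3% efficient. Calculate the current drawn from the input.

V_out = 120 × 200/1951 = 12.301 V.
I_out = V_out/R = 12.301/1.06 = 11.605 A.
P_out = V_out I_out = 12.301 × 11.605 = 142.76 W.
P_in = P_out/η = 142.76/0.873 = 163.53 W.
I_in = P_in/V_in = 163.53/120 = 1.36 A.

I_in ≈ 1.36 A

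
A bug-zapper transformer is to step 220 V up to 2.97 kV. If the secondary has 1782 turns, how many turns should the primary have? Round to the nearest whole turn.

N_p/N_s = V_p/V_s, so N_p = 1782 × 220/2970 = 132.0 ≈ 132 turns.

N_p = 132 turns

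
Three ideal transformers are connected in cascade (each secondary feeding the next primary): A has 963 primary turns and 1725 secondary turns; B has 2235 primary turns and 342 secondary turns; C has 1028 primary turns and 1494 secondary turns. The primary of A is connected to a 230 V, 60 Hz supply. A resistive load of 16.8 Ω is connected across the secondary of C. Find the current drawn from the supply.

I_supply ≈ 2.17 A

Secondary of A: V = 230.00 × 1725/963 = 411.99 V.
Secondary of B: V = 411.99 × 342/2235 = 63.043 V.
Secondary of C: V = 63.043 × 1494/1028 = 91.621 V.
I_load = 91.621/16.8 = 5.4537 A, so P_out = 91.621 × 5.4537 = 499.67 W.
All ideal ⇒ P_in = P_out, so I_supply = 499.67/230 = 2.17 A.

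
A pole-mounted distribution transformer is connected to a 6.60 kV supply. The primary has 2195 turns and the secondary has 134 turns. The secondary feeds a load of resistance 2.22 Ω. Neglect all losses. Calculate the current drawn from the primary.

V_s = V_p × N_s/N_p = 6600 × 134/2195 = 402.92 V.
I_s = V_s/R = 402.92/2.22 = 181.49 A.
For an ideal transformer I_p N_p = I_s N_s, so I_p = 181.49 × 134/2195 = 11.1 A.

I_p ≈ 11.1 A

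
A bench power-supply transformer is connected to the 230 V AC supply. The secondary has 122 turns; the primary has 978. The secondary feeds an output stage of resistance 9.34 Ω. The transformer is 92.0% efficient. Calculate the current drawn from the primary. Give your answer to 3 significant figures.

V_s = 230 × 122/978 = 28.691 V.
I_s = V_s/R = 28.691/9.34 = 3.0719 A.
P_out = V_s I_s = 28.691 × 3.0719 = 88.135 W.
P_in = P_out/η = 88.135/0.920 = 95.799 W.
I_p = P_in/V_p = 95.799/230 = 0.417 A.

I_p ≈ 0.417 A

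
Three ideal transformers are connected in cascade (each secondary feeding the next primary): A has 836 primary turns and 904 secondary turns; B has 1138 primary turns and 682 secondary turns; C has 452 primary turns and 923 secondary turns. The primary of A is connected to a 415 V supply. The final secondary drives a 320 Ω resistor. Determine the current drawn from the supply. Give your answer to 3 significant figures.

Secondary of A: V = 415.00 × 904/836 = 448.76 V.
Secondary of B: V = 448.76 × 682/1138 = 268.94 V.
Secondary of C: V = 268.94 × 923/452 = 549.18 V.
I_load = 549.18/320 = 1.7162 A, so P_out = 549.18 × 1.7162 = 942.50 W.
All ideal ⇒ P_in = P_out, so I_supply = 942.50/415 = 2.27 A.

I_supply ≈ 2.27 A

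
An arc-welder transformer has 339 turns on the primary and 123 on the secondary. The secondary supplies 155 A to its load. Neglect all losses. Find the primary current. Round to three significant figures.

I_p ≈ 56.2 A

For an ideal transformer I_p/I_s = N_s/N_p, so I_p = 155 × 123/339 = 56.2 A.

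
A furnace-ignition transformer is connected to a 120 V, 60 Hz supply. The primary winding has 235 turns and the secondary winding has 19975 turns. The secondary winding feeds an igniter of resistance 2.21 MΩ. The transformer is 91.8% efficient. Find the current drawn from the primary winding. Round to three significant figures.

V_s = 120 × 19975/235 = 10200 V.
I_s = V_s/R = 10200/(2.21×10^6) = 0.0046154 A.
P_out = V_s I_s = 10200 × 0.0046154 = 47.077 W.
P_in = P_out/η = 47.077/0.918 = 51.282 W.
I_p = P_in/V_p = 51.282/120 = 0.427 A.

I_p ≈ 0.427 A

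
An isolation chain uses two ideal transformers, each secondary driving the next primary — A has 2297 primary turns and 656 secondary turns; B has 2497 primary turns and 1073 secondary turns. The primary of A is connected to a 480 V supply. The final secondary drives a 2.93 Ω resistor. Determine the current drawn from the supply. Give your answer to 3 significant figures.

After A: V = 480.00 × 656/2297 = 137.08 V.
After B: V = 137.08 × 1073/2497 = 58.907 V.
I_load = 58.907/2.93 = 20.105 A, so P_out = 58.907 × 20.105 = 1184.3 W.
All ideal ⇒ P_in = P_out, so I_supply = 1184.3/480 = 2.47 A.

I_supply ≈ 2.47 A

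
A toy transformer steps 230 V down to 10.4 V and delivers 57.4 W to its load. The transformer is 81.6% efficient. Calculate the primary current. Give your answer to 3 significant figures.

P_in = P_out/η = 57.4/0.816 = 70.343 W.
I_p = P_in/V_p = 70.343/230 = 0.306 A.

I_p ≈ 0.306 A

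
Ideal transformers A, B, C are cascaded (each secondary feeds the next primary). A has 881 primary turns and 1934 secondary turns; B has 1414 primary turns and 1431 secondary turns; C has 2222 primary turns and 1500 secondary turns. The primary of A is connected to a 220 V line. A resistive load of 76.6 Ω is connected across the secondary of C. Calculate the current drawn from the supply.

I_supply ≈ 6.46 A

After A: V = 220.00 × 1934/881 = 482.95 V.
After B: V = 482.95 × 1431/1414 = 488.76 V.
After C: V = 488.76 × 1500/2222 = 329.94 V.
I_load = 329.94/76.6 = 4.3074 A, so P_out = 329.94 × 4.3074 = 1421.2 W.
All ideal ⇒ P_in = P_out, so I_supply = 1421.2/220 = 6.46 A.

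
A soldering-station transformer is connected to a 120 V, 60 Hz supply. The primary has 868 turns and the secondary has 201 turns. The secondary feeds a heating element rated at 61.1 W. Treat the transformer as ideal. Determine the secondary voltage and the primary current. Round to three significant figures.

V_s ≈ 27.8 V, I_p ≈ 0.509 A

V_s = V_p × N_s/N_p = 120 × 201/868 = 27.788 V.
I_s = P/V_s = 61.1/27.788 = 2.1988 A.
I_p = I_s × N_s/N_p = 2.1988 × 201/868 = 0.509 A.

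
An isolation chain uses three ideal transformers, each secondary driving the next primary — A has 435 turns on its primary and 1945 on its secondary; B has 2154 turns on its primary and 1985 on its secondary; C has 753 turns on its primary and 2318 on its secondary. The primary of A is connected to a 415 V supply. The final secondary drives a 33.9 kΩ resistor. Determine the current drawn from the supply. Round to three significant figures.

I_supply ≈ 1.97 A

Secondary of A: V = 415.00 × 1945/435 = 1855.6 V.
Secondary of B: V = 1855.6 × 1985/2154 = 1710.0 V.
Secondary of C: V = 1710.0 × 2318/753 = 5263.9 V.
I_load = 5263.9/33900 = 0.15528 A, so P_out = 5263.9 × 0.15528 = 817.38 W.
All ideal ⇒ P_in = P_out, so I_supply = 817.38/415 = 1.97 A.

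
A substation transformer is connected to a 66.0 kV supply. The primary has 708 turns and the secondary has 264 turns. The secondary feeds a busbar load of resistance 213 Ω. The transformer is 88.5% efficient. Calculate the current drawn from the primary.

V_s = 66000 × 264/708 = 24610 V.
I_s = V_s/R = 24610/213 = 115.54 A.
P_out = V_s I_s = 24610 × 115.54 = 2.8435×10^6 W.
P_in = P_out/η = 2.8435×10^6/0.885 = 3.2130×10^6 W.
I_p = P_in/V_p = 3.2130×10^6/66000 = 48.7 A.

I_p ≈ 48.7 A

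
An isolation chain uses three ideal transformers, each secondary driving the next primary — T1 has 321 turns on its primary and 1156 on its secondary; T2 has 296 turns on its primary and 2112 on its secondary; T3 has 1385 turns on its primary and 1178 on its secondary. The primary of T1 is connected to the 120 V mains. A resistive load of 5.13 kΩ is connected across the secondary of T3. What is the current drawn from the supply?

I_supply ≈ 11.2 A

Secondary of T1: V = 120.00 × 1156/321 = 432.15 V.
Secondary of T2: V = 432.15 × 2112/296 = 3083.4 V.
Secondary of T3: V = 3083.4 × 1178/1385 = 2622.6 V.
I_load = 2622.6/5130 = 0.51123 A, so P_out = 2622.6 × 0.51123 = 1340.7 W.
All ideal ⇒ P_in = P_out, so I_supply = 1340.7/120 = 11.2 A.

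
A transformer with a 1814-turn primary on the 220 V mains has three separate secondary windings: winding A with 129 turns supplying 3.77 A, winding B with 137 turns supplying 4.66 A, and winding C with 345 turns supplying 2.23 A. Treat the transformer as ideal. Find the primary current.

I_p ≈ 1.04 A

V_A = 220 × 129/1814 = 15.645 V; V_B = 220 × 137/1814 = 16.615 V; V_C = 220 × 345/1814 = 41.841 V.
P_out = V_A I_A + V_B I_B + V_C I_C = 15.645×3.77 + 16.615×4.66 + 41.841×2.23 = 58.982 + 77.427 + 93.306 = 229.71 W.
Ideal ⇒ P_in = P_out, so I_p = P_out/V_p = 229.71/220 = 1.04 A.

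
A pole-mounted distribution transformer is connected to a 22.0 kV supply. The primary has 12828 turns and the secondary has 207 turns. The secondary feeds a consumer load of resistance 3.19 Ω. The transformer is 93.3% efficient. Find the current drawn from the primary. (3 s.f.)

V_s = 22000 × 207/12828 = 355.00 V.
I_s = V_s/R = 355.00/3.19 = 111.29 A.
P_out = V_s I_s = 355.00 × 111.29 = 39507 W.
P_in = P_out/η = 39507/0.933 = 42344 W.
I_p = P_in/V_p = 42344/22000 = 1.92 A.

I_p ≈ 1.92 A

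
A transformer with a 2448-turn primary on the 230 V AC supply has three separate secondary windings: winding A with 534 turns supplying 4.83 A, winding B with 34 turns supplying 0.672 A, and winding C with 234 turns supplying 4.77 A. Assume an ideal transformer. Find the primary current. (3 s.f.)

V_A = 230 × 534/2448 = 50.172 V; V_B = 230 × 34/2448 = 3.1944 V; V_C = 230 × 234/2448 = 21.985 V.
P_out = V_A I_A + V_B I_B + V_C I_C = 50.172×4.83 + 3.1944×0.672 + 21.985×4.77 = 242.33 + 2.1467 + 104.87 = 349.35 W.
Ideal ⇒ P_in = P_out, so I_p = P_out/V_p = 349.35/230 = 1.52 A.

I_p ≈ 1.52 A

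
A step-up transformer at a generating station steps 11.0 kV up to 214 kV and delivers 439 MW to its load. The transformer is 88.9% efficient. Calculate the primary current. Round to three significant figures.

I_p ≈ 44900 A

P_in = P_out/η = 4.39×10^8/0.889 = 4.9381×10^8 W.
I_p = P_in/V_p = 4.9381×10^8/11000 = 44900 A.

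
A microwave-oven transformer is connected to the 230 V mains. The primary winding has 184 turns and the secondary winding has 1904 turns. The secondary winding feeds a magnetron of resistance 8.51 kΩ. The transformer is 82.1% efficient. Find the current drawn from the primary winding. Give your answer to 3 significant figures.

I_p ≈ 3.52 A

V_s = 230 × 1904/184 = 2380.0 V.
I_s = V_s/R = 2380.0/8510 = 0.27967 A.
P_out = V_s I_s = 2380.0 × 0.27967 = 665.62 W.
P_in = P_out/η = 665.62/0.821 = 810.74 W.
I_p = P_in/V_p = 810.74/230 = 3.52 A.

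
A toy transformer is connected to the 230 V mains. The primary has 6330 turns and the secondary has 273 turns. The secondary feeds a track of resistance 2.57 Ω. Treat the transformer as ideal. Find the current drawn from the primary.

I_p ≈ 0.166 A

V_s = V_p × N_s/N_p = 230 × 273/6330 = 9.9194 V.
I_s = V_s/R = 9.9194/2.57 = 3.8597 A.
For an ideal transformer I_p N_p = I_s N_s, so I_p = 3.8597 × 273/6330 = 0.166 A.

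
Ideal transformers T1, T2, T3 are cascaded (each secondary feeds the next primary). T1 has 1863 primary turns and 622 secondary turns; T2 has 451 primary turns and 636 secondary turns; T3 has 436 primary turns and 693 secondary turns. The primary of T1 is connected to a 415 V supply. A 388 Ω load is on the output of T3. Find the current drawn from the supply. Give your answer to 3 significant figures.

I_supply ≈ 0.599 A

Secondary of T1: V = 415.00 × 622/1863 = 138.56 V.
Secondary of T2: V = 138.56 × 636/451 = 195.39 V.
Secondary of T3: V = 195.39 × 693/436 = 310.57 V.
I_load = 310.57/388 = 0.80043 A, so P_out = 310.57 × 0.80043 = 248.58 W.
All ideal ⇒ P_in = P_out, so I_supply = 248.58/415 = 0.599 A.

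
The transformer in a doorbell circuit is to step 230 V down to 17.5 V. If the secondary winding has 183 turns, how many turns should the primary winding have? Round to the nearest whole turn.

N_p/N_s = V_p/V_s, so N_p = 183 × 230/17.5 = 2405.1 ≈ 2405 turns.

N_p = 2405 turns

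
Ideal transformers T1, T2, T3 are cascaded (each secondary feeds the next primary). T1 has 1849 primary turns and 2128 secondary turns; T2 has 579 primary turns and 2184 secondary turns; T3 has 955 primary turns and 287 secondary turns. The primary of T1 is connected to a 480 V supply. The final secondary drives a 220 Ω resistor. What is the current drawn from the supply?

I_supply ≈ 3.71 A

Secondary of T1: V = 480.00 × 2128/1849 = 552.43 V.
Secondary of T2: V = 552.43 × 2184/579 = 2083.8 V.
Secondary of T3: V = 2083.8 × 287/955 = 626.22 V.
I_load = 626.22/220 = 2.8465 A, so P_out = 626.22 × 2.8465 = 1782.5 W.
All ideal ⇒ P_in = P_out, so I_supply = 1782.5/480 = 3.71 A.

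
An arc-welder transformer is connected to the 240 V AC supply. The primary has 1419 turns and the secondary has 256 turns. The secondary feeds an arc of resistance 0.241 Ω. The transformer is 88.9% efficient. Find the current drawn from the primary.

V_s = 240 × 256/1419 = 43.298 V.
I_s = V_s/R = 43.298/0.241 = 179.66 A.
P_out = V_s I_s = 43.298 × 179.66 = 7778.9 W.
P_in = P_out/η = 7778.9/0.889 = 8750.2 W.
I_p = P_in/V_p = 8750.2/240 = 36.5 A.

I_p ≈ 36.5 A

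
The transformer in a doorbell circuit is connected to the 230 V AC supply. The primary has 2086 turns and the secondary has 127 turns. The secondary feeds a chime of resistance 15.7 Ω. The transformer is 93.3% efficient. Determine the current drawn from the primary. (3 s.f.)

I_p ≈ 0.0582 A

V_s = 230 × 127/2086 = 14.003 V.
I_s = V_s/R = 14.003/15.7 = 0.89190 A.
P_out = V_s I_s = 14.003 × 0.89190 = 12.489 W.
P_in = P_out/η = 12.489/0.933 = 13.386 W.
I_p = P_in/V_p = 13.386/230 = 0.0582 A.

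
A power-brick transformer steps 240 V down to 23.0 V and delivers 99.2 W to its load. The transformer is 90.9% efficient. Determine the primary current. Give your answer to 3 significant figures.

I_p ≈ 0.455 A

P_in = P_out/η = 99.2/0.909 = 109.13 W.
I_p = P_in/V_p = 109.13/240 = 0.455 A.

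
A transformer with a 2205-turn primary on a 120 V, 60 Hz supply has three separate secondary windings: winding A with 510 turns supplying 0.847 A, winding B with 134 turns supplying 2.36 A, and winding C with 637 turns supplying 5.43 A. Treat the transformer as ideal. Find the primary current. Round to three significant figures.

I_p ≈ 1.91 A

V_A = 120 × 510/2205 = 27.755 V; V_B = 120 × 134/2205 = 7.2925 V; V_C = 120 × 637/2205 = 34.667 V.
P_out = V_A I_A + V_B I_B + V_C I_C = 27.755×0.847 + 7.2925×2.36 + 34.667×5.43 = 23.509 + 17.210 + 188.24 = 228.96 W.
Ideal ⇒ P_in = P_out, so I_p = P_out/V_p = 228.96/120 = 1.91 A.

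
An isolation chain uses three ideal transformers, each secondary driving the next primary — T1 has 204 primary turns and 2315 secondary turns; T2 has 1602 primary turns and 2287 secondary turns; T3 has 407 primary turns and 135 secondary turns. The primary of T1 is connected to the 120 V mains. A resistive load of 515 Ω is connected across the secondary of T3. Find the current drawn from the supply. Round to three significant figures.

After T1: V = 120.00 × 2315/204 = 1361.8 V.
After T2: V = 1361.8 × 2287/1602 = 1944.0 V.
After T3: V = 1944.0 × 135/407 = 644.83 V.
I_load = 644.83/515 = 1.2521 A, so P_out = 644.83 × 1.2521 = 807.39 W.
All ideal ⇒ P_in = P_out, so I_supply = 807.39/120 = 6.73 A.

I_supply ≈ 6.73 A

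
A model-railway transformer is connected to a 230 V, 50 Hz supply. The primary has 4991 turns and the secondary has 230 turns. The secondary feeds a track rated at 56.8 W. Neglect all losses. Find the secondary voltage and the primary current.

V_s ≈ 10.6 V, I_p ≈ 0.247 A

V_s = V_p × N_s/N_p = 230 × 230/4991 = 10.599 V.
I_s = P/V_s = 56.8/10.599 = 5.3590 A.
I_p = I_s × N_s/N_p = 5.3590 × 230/4991 = 0.247 A.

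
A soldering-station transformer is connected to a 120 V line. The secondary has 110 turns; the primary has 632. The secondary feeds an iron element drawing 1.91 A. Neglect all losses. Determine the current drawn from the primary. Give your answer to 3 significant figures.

For an ideal transformer I_p N_p = I_s N_s, so I_p = 1.91 × 110/632 = 0.332 A.

I_p ≈ 0.332 A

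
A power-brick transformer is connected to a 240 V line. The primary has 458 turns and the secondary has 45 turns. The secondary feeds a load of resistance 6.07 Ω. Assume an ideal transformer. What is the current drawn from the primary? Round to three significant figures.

V_s = V_p × N_s/N_p = 240 × 45/458 = 23.581 V.
I_s = V_s/R = 23.581/6.07 = 3.8848 A.
For an ideal transformer I_p N_p = I_s N_s, so I_p = 3.8848 × 45/458 = 0.382 A.

I_p ≈ 0.382 A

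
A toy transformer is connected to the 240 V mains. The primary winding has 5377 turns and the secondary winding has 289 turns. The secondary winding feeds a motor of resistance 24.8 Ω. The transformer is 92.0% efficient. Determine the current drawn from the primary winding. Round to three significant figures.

V_s = 240 × 289/5377 = 12.899 V.
I_s = V_s/R = 12.899/24.8 = 0.52014 A.
P_out = V_s I_s = 12.899 × 0.52014 = 6.7094 W.
P_in = P_out/η = 6.7094/0.920 = 7.2929 W.
I_p = P_in/V_p = 7.2929/240 = 0.0304 A.

I_p ≈ 0.0304 A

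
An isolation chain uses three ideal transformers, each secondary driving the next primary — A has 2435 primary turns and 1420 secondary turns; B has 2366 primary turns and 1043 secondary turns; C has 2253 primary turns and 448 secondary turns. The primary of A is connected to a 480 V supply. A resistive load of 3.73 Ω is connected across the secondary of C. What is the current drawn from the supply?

I_supply ≈ 0.336 A

Secondary of A: V = 480.00 × 1420/2435 = 279.92 V.
Secondary of B: V = 279.92 × 1043/2366 = 123.40 V.
Secondary of C: V = 123.40 × 448/2253 = 24.537 V.
I_load = 24.537/3.73 = 6.5782 A, so P_out = 24.537 × 6.5782 = 161.41 W.
All ideal ⇒ P_in = P_out, so I_supply = 161.41/480 = 0.336 A.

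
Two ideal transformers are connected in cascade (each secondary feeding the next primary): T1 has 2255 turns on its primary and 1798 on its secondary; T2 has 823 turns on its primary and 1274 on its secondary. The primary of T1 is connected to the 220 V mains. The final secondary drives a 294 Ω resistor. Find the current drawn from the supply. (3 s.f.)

I_supply ≈ 1.14 A

After T1: V = 220.00 × 1798/2255 = 175.41 V.
After T2: V = 175.41 × 1274/823 = 271.54 V.
I_load = 271.54/294 = 0.92361 A, so P_out = 271.54 × 0.92361 = 250.80 W.
All ideal ⇒ P_in = P_out, so I_supply = 250.80/220 = 1.14 A.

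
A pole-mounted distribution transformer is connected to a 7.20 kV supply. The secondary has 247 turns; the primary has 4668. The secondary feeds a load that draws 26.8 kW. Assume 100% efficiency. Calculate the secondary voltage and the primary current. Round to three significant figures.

V_s = V_p × N_s/N_p = 7200 × 247/4668 = 380.98 V.
I_s = P/V_s = 26800/380.98 = 70.345 A.
I_p = I_s × N_s/N_p = 70.345 × 247/4668 = 3.72 A.

V_s ≈ 381 V, I_p ≈ 3.72 A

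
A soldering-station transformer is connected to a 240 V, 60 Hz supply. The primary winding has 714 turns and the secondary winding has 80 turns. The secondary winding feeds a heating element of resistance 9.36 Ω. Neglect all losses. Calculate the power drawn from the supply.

V_s = V_p × N_s/N_p = 240 × 80/714 = 26.891 V.
I_s = V_s/R = 26.891/9.36 = 2.8729 A.
I_p = I_s × N_s/N_p = 2.8729 × 80/714 = 0.32190 A.
P = V_p I_p = 240 × 0.32190 = 77.3 W.

P ≈ 77.3 W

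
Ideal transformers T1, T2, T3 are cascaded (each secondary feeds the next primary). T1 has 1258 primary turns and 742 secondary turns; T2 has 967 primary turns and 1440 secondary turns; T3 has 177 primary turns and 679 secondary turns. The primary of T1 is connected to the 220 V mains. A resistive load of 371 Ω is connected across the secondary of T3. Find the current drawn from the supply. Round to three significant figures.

I_supply ≈ 6.73 A

Secondary of T1: V = 220.00 × 742/1258 = 129.76 V.
Secondary of T2: V = 129.76 × 1440/967 = 193.23 V.
Secondary of T3: V = 193.23 × 679/177 = 741.27 V.
I_load = 741.27/371 = 1.9980 A, so P_out = 741.27 × 1.9980 = 1481.1 W.
All ideal ⇒ P_in = P_out, so I_supply = 1481.1/220 = 6.73 A.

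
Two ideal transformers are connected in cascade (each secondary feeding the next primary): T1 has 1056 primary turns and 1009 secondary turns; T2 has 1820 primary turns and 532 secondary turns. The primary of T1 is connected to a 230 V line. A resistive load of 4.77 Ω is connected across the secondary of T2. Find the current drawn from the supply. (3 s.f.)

After T1: V = 230.00 × 1009/1056 = 219.76 V.
After T2: V = 219.76 × 532/1820 = 64.238 V.
I_load = 64.238/4.77 = 13.467 A, so P_out = 64.238 × 13.467 = 865.11 W.
All ideal ⇒ P_in = P_out, so I_supply = 865.11/230 = 3.76 A.

I_supply ≈ 3.76 A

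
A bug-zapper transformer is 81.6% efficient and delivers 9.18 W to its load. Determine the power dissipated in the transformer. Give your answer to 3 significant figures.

P_loss ≈ 2.07 W

P_in = P_out/η = 9.18/0.816 = 11.2500 W.
P_loss = P_in − P_out = 11.2500 − 9.18 = 2.07 W.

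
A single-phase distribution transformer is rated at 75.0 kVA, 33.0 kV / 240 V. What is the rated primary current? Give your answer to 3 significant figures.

I_p = S/V_p = 75000/33000 = 2.27 A.

I_p ≈ 2.27 A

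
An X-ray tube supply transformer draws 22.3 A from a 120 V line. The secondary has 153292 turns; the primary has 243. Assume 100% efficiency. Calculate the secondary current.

I_s ≈ 0.0354 A

I_s/I_p = N_p/N_s, so I_s = 22.3 × 243/153292 = 0.0354 A.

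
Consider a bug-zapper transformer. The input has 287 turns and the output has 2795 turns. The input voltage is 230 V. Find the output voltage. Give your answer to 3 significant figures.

V_out ≈ 2240 V

V_out/V_in = N_out/N_in, so V_out = 230 × 2795/287 = 2240 V.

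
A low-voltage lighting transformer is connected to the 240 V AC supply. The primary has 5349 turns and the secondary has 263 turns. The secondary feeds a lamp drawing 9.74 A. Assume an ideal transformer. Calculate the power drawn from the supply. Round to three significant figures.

P ≈ 115 W

I_p = I_s × N_s/N_p = 9.74 × 263/5349 = 0.47890 A.
P = V_p I_p = 240 × 0.47890 = 115 W.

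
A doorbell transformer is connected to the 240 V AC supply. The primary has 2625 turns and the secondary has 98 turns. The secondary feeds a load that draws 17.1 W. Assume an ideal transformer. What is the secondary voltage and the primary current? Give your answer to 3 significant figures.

V_s = V_p × N_s/N_p = 240 × 98/2625 = 8.9600 V.
I_s = P/V_s = 17.1/8.9600 = 1.9085 A.
I_p = I_s × N_s/N_p = 1.9085 × 98/2625 = 0.0712 A.

V_s ≈ 8.96 V, I_p ≈ 0.0712 A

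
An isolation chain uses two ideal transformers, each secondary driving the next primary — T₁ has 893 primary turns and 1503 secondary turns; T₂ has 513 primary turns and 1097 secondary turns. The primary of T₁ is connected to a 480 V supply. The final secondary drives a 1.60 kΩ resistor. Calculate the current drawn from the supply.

I_supply ≈ 3.89 A

After T₁: V = 480.00 × 1503/893 = 807.88 V.
After T₂: V = 807.88 × 1097/513 = 1727.6 V.
I_load = 1727.6/1600 = 1.0797 A, so P_out = 1727.6 × 1.0797 = 1865.3 W.
All ideal ⇒ P_in = P_out, so I_supply = 1865.3/480 = 3.89 A.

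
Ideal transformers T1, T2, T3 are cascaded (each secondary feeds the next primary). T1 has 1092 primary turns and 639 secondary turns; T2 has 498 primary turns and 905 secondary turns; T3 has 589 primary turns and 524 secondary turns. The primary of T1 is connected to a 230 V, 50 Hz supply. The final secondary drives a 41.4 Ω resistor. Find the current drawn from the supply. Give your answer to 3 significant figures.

Secondary of T1: V = 230.00 × 639/1092 = 134.59 V.
Secondary of T2: V = 134.59 × 905/498 = 244.58 V.
Secondary of T3: V = 244.58 × 524/589 = 217.59 V.
I_load = 217.59/41.4 = 5.2558 A, so P_out = 217.59 × 5.2558 = 1143.6 W.
All ideal ⇒ P_in = P_out, so I_supply = 1143.6/230 = 4.97 A.

I_supply ≈ 4.97 A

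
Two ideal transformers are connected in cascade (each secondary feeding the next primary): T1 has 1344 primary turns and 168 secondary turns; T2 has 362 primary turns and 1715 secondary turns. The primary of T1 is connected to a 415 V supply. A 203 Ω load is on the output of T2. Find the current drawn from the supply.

After T1: V = 415.00 × 168/1344 = 51.875 V.
After T2: V = 51.875 × 1715/362 = 245.76 V.
I_load = 245.76/203 = 1.2106 A, so P_out = 245.76 × 1.2106 = 297.53 W.
All ideal ⇒ P_in = P_out, so I_supply = 297.53/415 = 0.717 A.

I_supply ≈ 0.717 A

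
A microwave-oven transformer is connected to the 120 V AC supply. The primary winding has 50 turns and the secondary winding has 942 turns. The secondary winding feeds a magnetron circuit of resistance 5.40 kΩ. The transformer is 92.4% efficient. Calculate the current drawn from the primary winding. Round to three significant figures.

I_p ≈ 8.54 A

V_s = 120 × 942/50 = 2260.8 V.
I_s = V_s/R = 2260.8/5400 = 0.41867 A.
P_out = V_s I_s = 2260.8 × 0.41867 = 946.52 W.
P_in = P_out/η = 946.52/0.924 = 1024.4 W.
I_p = P_in/V_p = 1024.4/120 = 8.54 A.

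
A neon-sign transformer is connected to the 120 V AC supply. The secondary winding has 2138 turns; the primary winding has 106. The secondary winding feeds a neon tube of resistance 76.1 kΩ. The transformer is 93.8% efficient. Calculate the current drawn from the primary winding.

V_s = 120 × 2138/106 = 2420.4 V.
I_s = V_s/R = 2420.4/76100 = 0.031805 A.
P_out = V_s I_s = 2420.4 × 0.031805 = 76.981 W.
P_in = P_out/η = 76.981/0.938 = 82.069 W.
I_p = P_in/V_p = 82.069/120 = 0.684 A.

I_p ≈ 0.684 A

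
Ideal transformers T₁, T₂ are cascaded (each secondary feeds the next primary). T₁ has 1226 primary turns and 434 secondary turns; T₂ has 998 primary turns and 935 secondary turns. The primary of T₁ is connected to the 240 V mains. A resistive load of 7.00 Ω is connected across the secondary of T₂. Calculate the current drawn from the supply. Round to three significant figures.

I_supply ≈ 3.77 A

Secondary of T₁: V = 240.00 × 434/1226 = 84.959 V.
Secondary of T₂: V = 84.959 × 935/998 = 79.596 V.
I_load = 79.596/7.00 = 11.371 A, so P_out = 79.596 × 11.371 = 905.08 W.
All ideal ⇒ P_in = P_out, so I_supply = 905.08/240 = 3.77 A.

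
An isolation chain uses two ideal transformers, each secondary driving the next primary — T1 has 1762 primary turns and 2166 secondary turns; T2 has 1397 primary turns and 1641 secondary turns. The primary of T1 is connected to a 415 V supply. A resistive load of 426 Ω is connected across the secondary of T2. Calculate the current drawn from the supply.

After T1: V = 415.00 × 2166/1762 = 510.15 V.
After T2: V = 510.15 × 1641/1397 = 599.26 V.
I_load = 599.26/426 = 1.4067 A, so P_out = 599.26 × 1.4067 = 842.98 W.
All ideal ⇒ P_in = P_out, so I_supply = 842.98/415 = 2.03 A.

I_supply ≈ 2.03 A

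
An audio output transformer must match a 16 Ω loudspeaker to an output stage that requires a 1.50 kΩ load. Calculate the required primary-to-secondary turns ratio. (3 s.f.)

N_p/N_s ≈ 9.68

Z_p/Z_s = (N_p/N_s)², so N_p/N_s = √(1500/16) = √93.8 = 9.68.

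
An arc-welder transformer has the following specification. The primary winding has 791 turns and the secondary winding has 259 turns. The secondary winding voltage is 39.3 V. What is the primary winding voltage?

V_p/V_s = N_p/N_s, so V_p = 39.3 × 791/259 = 120 V.

V_p ≈ 120 V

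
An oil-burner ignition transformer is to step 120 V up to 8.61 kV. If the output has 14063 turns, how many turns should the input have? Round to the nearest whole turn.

N_in/N_out = V_in/V_out, so N_in = 14063 × 120/8610 = 196.0 ≈ 196 turns.

N_in = 196 turns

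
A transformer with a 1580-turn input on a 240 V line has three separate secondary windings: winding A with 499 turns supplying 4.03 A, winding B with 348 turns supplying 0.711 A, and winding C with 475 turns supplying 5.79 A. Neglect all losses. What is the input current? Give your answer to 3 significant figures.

V_A = 240 × 499/1580 = 75.797 V; V_B = 240 × 348/1580 = 52.861 V; V_C = 240 × 475/1580 = 72.152 V.
P_out = V_A I_A + V_B I_B + V_C I_C = 75.797×4.03 + 52.861×0.711 + 72.152×5.79 = 305.46 + 37.584 + 417.76 = 760.81 W.
Ideal ⇒ P_in = P_out, so I_in = P_out/V_in = 760.81/240 = 3.17 A.

I_in ≈ 3.17 A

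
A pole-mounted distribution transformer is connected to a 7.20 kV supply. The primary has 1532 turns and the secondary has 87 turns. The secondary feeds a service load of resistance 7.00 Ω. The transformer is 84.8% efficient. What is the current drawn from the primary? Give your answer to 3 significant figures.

V_s = 7200 × 87/1532 = 408.88 V.
I_s = V_s/R = 408.88/7.00 = 58.411 A.
P_out = V_s I_s = 408.88 × 58.411 = 23883 W.
P_in = P_out/η = 23883/0.848 = 28164 W.
I_p = P_in/V_p = 28164/7200 = 3.91 A.

I_p ≈ 3.91 A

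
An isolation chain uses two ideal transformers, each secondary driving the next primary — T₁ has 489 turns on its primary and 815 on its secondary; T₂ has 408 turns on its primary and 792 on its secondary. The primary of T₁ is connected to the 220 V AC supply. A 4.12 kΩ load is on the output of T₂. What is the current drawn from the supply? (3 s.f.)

I_supply ≈ 0.559 A

Secondary of T₁: V = 220.00 × 815/489 = 366.67 V.
Secondary of T₂: V = 366.67 × 792/408 = 711.76 V.
I_load = 711.76/4120 = 0.17276 A, so P_out = 711.76 × 0.17276 = 122.96 W.
All ideal ⇒ P_in = P_out, so I_supply = 122.96/220 = 0.559 A.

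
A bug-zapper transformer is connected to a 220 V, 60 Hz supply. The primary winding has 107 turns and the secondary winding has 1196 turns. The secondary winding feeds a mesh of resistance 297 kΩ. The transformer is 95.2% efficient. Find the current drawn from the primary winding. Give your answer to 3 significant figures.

I_p ≈ 0.0972 A

V_s = 220 × 1196/107 = 2459.1 V.
I_s = V_s/R = 2459.1/297000 = 0.0082797 A.
P_out = V_s I_s = 2459.1 × 0.0082797 = 20.360 W.
P_in = P_out/η = 20.360/0.952 = 21.387 W.
I_p = P_in/V_p = 21.387/220 = 0.0972 A.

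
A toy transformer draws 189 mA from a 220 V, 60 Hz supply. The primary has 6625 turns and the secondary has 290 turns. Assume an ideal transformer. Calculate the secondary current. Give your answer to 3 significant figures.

I_s/I_p = N_p/N_s, so I_s = 0.189 × 6625/290 = 4.32 A.

I_s ≈ 4.32 A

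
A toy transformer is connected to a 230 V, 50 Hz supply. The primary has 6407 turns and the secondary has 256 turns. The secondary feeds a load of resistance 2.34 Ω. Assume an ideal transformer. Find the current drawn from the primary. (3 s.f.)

V_s = V_p × N_s/N_p = 230 × 256/6407 = 9.1899 V.
I_s = V_s/R = 9.1899/2.34 = 3.9273 A.
For an ideal transformer I_p N_p = I_s N_s, so I_p = 3.9273 × 256/6407 = 0.157 A.

I_p ≈ 0.157 A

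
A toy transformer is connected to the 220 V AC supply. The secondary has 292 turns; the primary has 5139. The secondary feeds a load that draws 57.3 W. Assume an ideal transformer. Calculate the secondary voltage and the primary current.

V_s = V_p × N_s/N_p = 220 × 292/5139 = 12.500 V.
I_s = P/V_s = 57.3/12.500 = 4.5838 A.
I_p = I_s × N_s/N_p = 4.5838 × 292/5139 = 0.260 A.

V_s ≈ 12.5 V, I_p ≈ 0.260 A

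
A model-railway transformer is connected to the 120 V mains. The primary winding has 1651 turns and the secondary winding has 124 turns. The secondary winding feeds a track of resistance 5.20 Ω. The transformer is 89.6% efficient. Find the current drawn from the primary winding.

V_s = 120 × 124/1651 = 9.0127 V.
I_s = V_s/R = 9.0127/5.20 = 1.7332 A.
P_out = V_s I_s = 9.0127 × 1.7332 = 15.621 W.
P_in = P_out/η = 15.621/0.896 = 17.434 W.
I_p = P_in/V_p = 17.434/120 = 0.145 A.

I_p ≈ 0.145 A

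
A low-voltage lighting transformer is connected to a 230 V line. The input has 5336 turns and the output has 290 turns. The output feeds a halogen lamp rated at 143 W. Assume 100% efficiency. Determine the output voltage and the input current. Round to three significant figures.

V_out ≈ 12.5 V, I_in ≈ 0.622 A

V_out = V_in × N_out/N_in = 230 × 290/5336 = 12.500 V.
I_out = P/V_out = 143/12.500 = 11.440 A.
I_in = I_out × N_out/N_in = 11.440 × 290/5336 = 0.622 A.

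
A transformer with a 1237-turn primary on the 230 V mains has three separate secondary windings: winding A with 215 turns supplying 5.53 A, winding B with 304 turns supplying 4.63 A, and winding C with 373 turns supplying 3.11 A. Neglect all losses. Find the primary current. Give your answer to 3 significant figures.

I_p ≈ 3.04 A

V_A = 230 × 215/1237 = 39.976 V; V_B = 230 × 304/1237 = 56.524 V; V_C = 230 × 373/1237 = 69.353 V.
P_out = V_A I_A + V_B I_B + V_C I_C = 39.976×5.53 + 56.524×4.63 + 69.353×3.11 = 221.07 + 261.71 + 215.69 = 698.46 W.
Ideal ⇒ P_in = P_out, so I_p = P_out/V_p = 698.46/230 = 3.04 A.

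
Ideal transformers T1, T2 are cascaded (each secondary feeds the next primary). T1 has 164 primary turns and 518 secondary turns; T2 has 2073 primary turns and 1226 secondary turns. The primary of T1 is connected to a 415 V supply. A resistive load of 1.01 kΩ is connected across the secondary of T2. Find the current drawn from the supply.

I_supply ≈ 1.43 A

Secondary of T1: V = 415.00 × 518/164 = 1310.8 V.
Secondary of T2: V = 1310.8 × 1226/2073 = 775.22 V.
I_load = 775.22/1010 = 0.76754 A, so P_out = 775.22 × 0.76754 = 595.02 W.
All ideal ⇒ P_in = P_out, so I_supply = 595.02/415 = 1.43 A.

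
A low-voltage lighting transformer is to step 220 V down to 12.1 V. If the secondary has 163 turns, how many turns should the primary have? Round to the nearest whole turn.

N_p = 2964 turns

N_p/N_s = V_p/V_s, so N_p = 163 × 220/12.1 = 2963.6 ≈ 2964 turns.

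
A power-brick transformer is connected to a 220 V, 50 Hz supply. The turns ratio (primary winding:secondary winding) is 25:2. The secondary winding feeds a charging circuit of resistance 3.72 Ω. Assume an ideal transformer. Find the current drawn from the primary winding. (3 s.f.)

V_s = V_p × N_s/N_p = 220 × 2/25 = 17.600 V.
I_s = V_s/R = 17.600/3.72 = 4.7312 A.
For an ideal transformer I_p N_p = I_s N_s, so I_p = 4.7312 × 2/25 = 0.378 A.

I_p ≈ 0.378 A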